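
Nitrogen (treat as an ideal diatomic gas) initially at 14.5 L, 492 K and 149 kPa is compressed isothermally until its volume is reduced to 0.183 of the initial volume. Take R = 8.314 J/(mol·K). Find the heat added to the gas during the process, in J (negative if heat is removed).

-3670 J

n = P₁V₁/(RT₁) = 149×14.5/(8.314×492) = 0.528 mol.
Isothermal: T stays 492 K; PV = const ⇒ V₂ = 2.65 L, P₂ = 814 kPa.
ΔU = 0 (ideal gas, T constant).
W = nRT ln(V₂/V₁) = 0.528×8.314×492×ln(0.183) = -3670 J.
Q = ΔU + W = -3670 J.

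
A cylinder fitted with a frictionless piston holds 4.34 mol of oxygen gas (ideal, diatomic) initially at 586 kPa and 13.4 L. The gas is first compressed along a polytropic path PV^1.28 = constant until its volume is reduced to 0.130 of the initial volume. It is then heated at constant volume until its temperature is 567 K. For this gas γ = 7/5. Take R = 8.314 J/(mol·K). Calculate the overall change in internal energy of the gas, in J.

31500 J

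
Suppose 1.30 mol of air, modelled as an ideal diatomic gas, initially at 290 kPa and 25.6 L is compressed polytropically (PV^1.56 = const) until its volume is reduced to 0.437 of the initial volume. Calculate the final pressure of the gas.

1050 kPa

T₁ = P₁V₁/(nR) = 290×25.6/(1.30×8.314) = 687 K.
Polytropic n=1.56: T₂ = T₁(V₁/V₂)^(n−1) = 687×(2.29)^0.56 = 1090 K; P₂ = P₁(V₁/V₂)^n = 1050 kPa.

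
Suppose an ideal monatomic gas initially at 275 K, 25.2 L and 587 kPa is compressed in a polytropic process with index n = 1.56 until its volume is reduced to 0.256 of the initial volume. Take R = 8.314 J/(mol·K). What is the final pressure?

Polytropic n=1.56: T₂ = T₁(V₁/V₂)^(n−1) = 275×(3.91)^0.56 = 590 K; P₂ = P₁(V₁/V₂)^n = 4920 kPa.

4920 kPa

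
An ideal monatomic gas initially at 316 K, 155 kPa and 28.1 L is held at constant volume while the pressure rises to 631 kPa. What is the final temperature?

Isochoric: V stays 28.1 L; P/T = const ⇒ T₂ = 1290 K, P₂ = 631 kPa.

1290 K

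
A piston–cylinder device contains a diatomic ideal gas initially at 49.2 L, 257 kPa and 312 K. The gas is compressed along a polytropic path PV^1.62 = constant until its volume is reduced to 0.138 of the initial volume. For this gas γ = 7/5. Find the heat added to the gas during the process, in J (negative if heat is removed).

n = P₁V₁/(RT₁) = 257×49.2/(8.314×312) = 4.87 mol.
Polytropic n=1.62: T₂ = T₁(V₁/V₂)^(n−1) = 312×(7.25)^0.62 = 1070 K; P₂ = P₁(V₁/V₂)^n = 6360 kPa.
W = (P₁V₁−P₂V₂)/(n−1) = (257×49.2−6360×6.79)/0.62 = -49200 J.
ΔU = nCvΔT = 4.87×20.8×(1070−312) = 76300 J.
Q = ΔU + W = 27100 J.

27100 J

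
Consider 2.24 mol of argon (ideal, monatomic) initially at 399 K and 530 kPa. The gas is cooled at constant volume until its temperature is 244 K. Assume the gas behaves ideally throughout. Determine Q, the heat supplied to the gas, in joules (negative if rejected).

-4330 J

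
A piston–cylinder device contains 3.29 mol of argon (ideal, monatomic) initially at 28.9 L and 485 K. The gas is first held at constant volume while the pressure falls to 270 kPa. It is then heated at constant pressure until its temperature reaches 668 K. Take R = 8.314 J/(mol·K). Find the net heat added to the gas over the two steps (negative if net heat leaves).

18000 J

P₁ = nRT₁/V₁ = 3.29×8.314×485/28.9 = 459 kPa.
Step 1 — Isochoric: V stays 28.9 L; P/T = const ⇒ T₂ = 285 K, P₂ = 270 kPa.
W = 0 (no volume change).
ΔU = nCvΔT = 3.29×12.5×(285−485) = -8190 J.
Q = ΔU = -8190 J.
State after step 1: P = 270 kPa, V = 28.9 L, T = 285 K.
Step 2 — Isobaric: P stays 270 kPa; V/T = const ⇒ T₂ = 668 K, V₂ = 67.7 L.
W = PΔV = 270×(67.7−28.9) kPa·L = 10500 J.
ΔU = nCvΔT = 3.29×12.5×(668−285) = 15700 J.
Q = ΔU + W = nCpΔT = 26200 J.
Net over both steps: W = 10500 J, Q = 18000 J, ΔU = 7510 J.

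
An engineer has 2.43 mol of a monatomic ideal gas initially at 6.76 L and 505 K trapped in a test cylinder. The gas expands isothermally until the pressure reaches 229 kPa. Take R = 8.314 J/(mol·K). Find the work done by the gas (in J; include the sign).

P₁ = nRT₁/V₁ = 2.43×8.314×505/6.76 = 1510 kPa.
Isothermal: T stays 505 K; PV = const ⇒ V₂ = 44.6 L, P₂ = 229 kPa.
W = nRT ln(V₂/V₁) = 2.43×8.314×505×ln(6.59) = 19200 J.

19200 J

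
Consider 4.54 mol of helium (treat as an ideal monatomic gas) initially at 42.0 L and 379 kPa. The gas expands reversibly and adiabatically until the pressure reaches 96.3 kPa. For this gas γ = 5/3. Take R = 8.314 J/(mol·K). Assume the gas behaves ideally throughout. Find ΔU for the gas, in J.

T₁ = P₁V₁/(nR) = 379×42.0/(4.54×8.314) = 422 K.
Adiabatic: T₂/T₁ = (P₂/P₁)^((γ−1)/γ) ⇒ T₂ = 422×(0.254)^0.400 = 244 K; V₂ = 95.6 L.
For an ideal gas ΔU = nCvΔT with Cv = (3/2)R = 12.5 J/(mol·K).
ΔU = 4.54×12.5×(244−422) = -10100 J.

-10100 J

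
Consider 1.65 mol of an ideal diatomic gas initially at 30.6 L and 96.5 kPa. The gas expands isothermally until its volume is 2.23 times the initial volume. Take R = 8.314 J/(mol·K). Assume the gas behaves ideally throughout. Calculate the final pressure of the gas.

T₁ = P₁V₁/(nR) = 96.5×30.6/(1.65×8.314) = 215 K.
Isothermal: T stays 215 K; PV = const ⇒ V₂ = 68.2 L, P₂ = 43.3 kPa.

43.3 kPa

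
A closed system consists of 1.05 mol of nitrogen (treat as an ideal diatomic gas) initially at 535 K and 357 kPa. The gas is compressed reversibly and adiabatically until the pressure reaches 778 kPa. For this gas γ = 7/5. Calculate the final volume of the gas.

V₁ = nRT₁/P₁ = 1.05×8.314×535/357 = 13.1 L.
Adiabatic: T₂/T₁ = (P₂/P₁)^((γ−1)/γ) ⇒ T₂ = 535×(2.18)^0.286 = 668 K; V₂ = 7.50 L.

7.50 L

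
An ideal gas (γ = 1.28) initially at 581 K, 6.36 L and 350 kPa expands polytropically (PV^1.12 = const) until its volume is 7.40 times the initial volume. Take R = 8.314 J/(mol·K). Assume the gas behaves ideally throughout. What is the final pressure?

Polytropic n=1.12: T₂ = T₁(V₁/V₂)^(n−1) = 581×(0.135)^0.12 = 457 K; P₂ = P₁(V₁/V₂)^n = 37.2 kPa.

37.2 kPa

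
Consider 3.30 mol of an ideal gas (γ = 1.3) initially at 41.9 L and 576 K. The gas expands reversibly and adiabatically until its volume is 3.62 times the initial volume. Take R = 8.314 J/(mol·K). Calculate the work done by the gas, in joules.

16900 J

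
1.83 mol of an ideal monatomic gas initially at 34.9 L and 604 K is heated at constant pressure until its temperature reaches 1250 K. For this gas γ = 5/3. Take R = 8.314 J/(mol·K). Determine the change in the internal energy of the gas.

P₁ = nRT₁/V₁ = 1.83×8.314×604/34.9 = 263 kPa.
Isobaric: P stays 263 kPa; V/T = const ⇒ T₂ = 1250 K, V₂ = 72.2 L.
For an ideal gas ΔU = nCvΔT with Cv = (3/2)R = 12.5 J/(mol·K).
ΔU = 1.83×12.5×(1250−604) = 14700 J.

14700 J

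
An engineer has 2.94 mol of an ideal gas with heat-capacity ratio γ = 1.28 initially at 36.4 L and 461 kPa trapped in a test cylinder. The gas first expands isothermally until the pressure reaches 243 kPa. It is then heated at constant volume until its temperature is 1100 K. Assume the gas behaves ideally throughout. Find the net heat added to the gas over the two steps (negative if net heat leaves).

T₁ = P₁V₁/(nR) = 461×36.4/(2.94×8.314) = 687 K.
Step 1 — Isothermal: T stays 687 K; PV = const ⇒ V₂ = 69.1 L, P₂ = 243 kPa.
ΔU = 0 (ideal gas, T constant).
W = nRT ln(V₂/V₁) = 2.94×8.314×687×ln(1.90) = 10700 J.
Q = ΔU + W = 10700 J.
State after step 1: P = 243 kPa, V = 69.1 L, T = 687 K.
Step 2 — Isochoric: V stays 69.1 L; P/T = const ⇒ T₂ = 1100 K, P₂ = 389 kPa.
W = 0 (no volume change).
ΔU = nCvΔT = 2.94×29.7×(1100−687) = 36100 J.
Q = ΔU = 36100 J.
Net over both steps: W = 10700 J, Q = 46800 J, ΔU = 36100 J.

46800 J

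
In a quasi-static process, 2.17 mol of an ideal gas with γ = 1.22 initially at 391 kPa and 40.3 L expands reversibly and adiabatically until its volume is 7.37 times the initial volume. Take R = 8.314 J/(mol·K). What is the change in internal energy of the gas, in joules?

T₁ = P₁V₁/(nR) = 391×40.3/(2.17×8.314) = 873 K.
Adiabatic: TV^(γ−1) = const ⇒ T₂ = 873×(0.136)^0.220 = 563 K; PV^γ = const ⇒ P₂ = 34.2 kPa.
For an ideal gas ΔU = nCvΔT with Cv = R/(γ−1) = 37.8 J/(mol·K).
ΔU = 2.17×37.8×(563−873) = -25500 J.

-25500 J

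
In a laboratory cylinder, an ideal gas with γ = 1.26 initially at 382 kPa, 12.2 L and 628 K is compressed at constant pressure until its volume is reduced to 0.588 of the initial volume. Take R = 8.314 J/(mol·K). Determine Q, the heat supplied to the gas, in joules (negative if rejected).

n = P₁V₁/(RT₁) = 382×12.2/(8.314×628) = 0.893 mol.
Isobaric: P stays 382 kPa; V/T = const ⇒ T₂ = 369 K, V₂ = 7.17 L.
W = PΔV = 382×(7.17−12.2) kPa·L = -1920 J.
ΔU = nCvΔT = 0.893×32.0×(369−628) = -7380 J.
Q = ΔU + W = nCpΔT = -9310 J.

-9310 J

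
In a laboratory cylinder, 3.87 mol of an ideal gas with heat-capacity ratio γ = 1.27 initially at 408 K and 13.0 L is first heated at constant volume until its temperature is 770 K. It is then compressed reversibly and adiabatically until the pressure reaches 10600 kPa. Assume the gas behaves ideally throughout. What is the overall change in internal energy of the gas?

P₁ = nRT₁/V₁ = 3.87×8.314×408/13.0 = 1010 kPa.
Step 1 — Isochoric: V stays 13.0 L; P/T = const ⇒ T₂ = 770 K, P₂ = 1910 kPa.
W = 0 (no volume change).
ΔU = nCvΔT = 3.87×30.8×(770−408) = 43100 J.
Q = ΔU = 43100 J.
State after step 1: P = 1910 kPa, V = 13.0 L, T = 770 K.
Step 2 — Adiabatic: T₂/T₁ = (P₂/P₁)^((γ−1)/γ) ⇒ T₂ = 770×(5.56)^0.213 = 1110 K; V₂ = 3.37 L.
ΔU = nCvΔT = 3.87×30.8×(1110−770) = 40400 J.
Q = 0 for an adiabatic process, so W = −ΔU = -40400 J.
Net over both steps: W = -40400 J, Q = 43100 J, ΔU = 83500 J.

83500 J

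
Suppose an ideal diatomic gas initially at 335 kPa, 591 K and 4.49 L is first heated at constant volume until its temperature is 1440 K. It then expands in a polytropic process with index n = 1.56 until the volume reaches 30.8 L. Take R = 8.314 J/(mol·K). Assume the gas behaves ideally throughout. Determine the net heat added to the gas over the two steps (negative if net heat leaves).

3670 J

n = P₁V₁/(RT₁) = 335×4.49/(8.314×591) = 0.306 mol.
Step 1 — Isochoric: V stays 4.49 L; P/T = const ⇒ T₂ = 1440 K, P₂ = 816 kPa.
W = 0 (no volume change).
ΔU = nCvΔT = 0.306×20.8×(1440−591) = 5400 J.
Q = ΔU = 5400 J.
State after step 1: P = 816 kPa, V = 4.49 L, T = 1440 K.
Step 2 — Polytropic n=1.56: T₂ = T₁(V₁/V₂)^(n−1) = 1440×(0.146)^0.56 = 490 K; P₂ = P₁(V₁/V₂)^n = 40.5 kPa.
W = (P₁V₁−P₂V₂)/(n−1) = (816×4.49−40.5×30.8)/0.56 = 4320 J.
ΔU = nCvΔT = 0.306×20.8×(490−1440) = -6050 J.
Q = ΔU + W = -1730 J.
Net over both steps: W = 4320 J, Q = 3670 J, ΔU = -644 J.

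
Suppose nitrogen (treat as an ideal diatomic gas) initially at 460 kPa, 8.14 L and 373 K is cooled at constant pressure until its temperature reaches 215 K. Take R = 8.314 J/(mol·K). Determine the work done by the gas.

-1590 J

n = P₁V₁/(RT₁) = 460×8.14/(8.314×373) = 1.21 mol.
Isobaric: P stays 460 kPa; V/T = const ⇒ T₂ = 215 K, V₂ = 4.69 L.
W = PΔV = 460×(4.69−8.14) kPa·L = -1590 J.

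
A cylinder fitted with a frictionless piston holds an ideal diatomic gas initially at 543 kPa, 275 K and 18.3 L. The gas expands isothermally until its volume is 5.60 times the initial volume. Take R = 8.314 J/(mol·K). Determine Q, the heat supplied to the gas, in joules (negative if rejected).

n = P₁V₁/(RT₁) = 543×18.3/(8.314×275) = 4.35 mol.
Isothermal: T stays 275 K; PV = const ⇒ V₂ = 102 L, P₂ = 97.0 kPa.
ΔU = 0 (ideal gas, T constant).
W = nRT ln(V₂/V₁) = 4.35×8.314×275×ln(5.60) = 17100 J.
Q = ΔU + W = 17100 J.

17100 J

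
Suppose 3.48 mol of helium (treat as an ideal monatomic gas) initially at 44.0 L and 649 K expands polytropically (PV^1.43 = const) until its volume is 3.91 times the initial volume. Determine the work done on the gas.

-19400 J

P₁ = nRT₁/V₁ = 3.48×8.314×649/44.0 = 427 kPa.
Polytropic n=1.43: T₂ = T₁(V₁/V₂)^(n−1) = 649×(0.256)^0.43 = 361 K; P₂ = P₁(V₁/V₂)^n = 60.7 kPa.
W = (P₁V₁−P₂V₂)/(n−1) = (427×44.0−60.7×172)/0.43 = 19400 J.
Work done on the gas = −W_by = -19400 J.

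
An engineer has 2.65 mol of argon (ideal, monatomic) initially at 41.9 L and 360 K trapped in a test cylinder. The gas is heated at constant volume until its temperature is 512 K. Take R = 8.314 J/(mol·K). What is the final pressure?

269 kPa

P₁ = nRT₁/V₁ = 2.65×8.314×360/41.9 = 189 kPa.
Isochoric: V stays 41.9 L; P/T = const ⇒ T₂ = 512 K, P₂ = 269 kPa.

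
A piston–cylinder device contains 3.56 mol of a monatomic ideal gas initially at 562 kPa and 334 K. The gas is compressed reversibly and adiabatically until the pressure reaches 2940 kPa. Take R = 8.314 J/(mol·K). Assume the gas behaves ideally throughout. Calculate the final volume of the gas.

6.52 L

V₁ = nRT₁/P₁ = 3.56×8.314×334/562 = 17.6 L.
Adiabatic: T₂/T₁ = (P₂/P₁)^((γ−1)/γ) ⇒ T₂ = 334×(5.23)^0.400 = 647 K; V₂ = 6.52 L.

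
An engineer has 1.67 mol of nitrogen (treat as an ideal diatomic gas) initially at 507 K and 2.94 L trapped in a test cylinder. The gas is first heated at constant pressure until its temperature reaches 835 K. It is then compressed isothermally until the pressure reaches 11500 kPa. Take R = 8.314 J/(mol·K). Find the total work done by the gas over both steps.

-13600 J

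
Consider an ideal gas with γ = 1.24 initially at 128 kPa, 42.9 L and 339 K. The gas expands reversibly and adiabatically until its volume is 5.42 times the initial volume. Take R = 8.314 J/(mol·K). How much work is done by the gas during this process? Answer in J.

7630 J

n = P₁V₁/(RT₁) = 128×42.9/(8.314×339) = 1.95 mol.
Adiabatic: TV^(γ−1) = const ⇒ T₂ = 339×(0.185)^0.240 = 226 K; PV^γ = const ⇒ P₂ = 15.7 kPa.
ΔU = nCvΔT = 1.95×34.6×(226−339) = -7630 J.
Q = 0 for an adiabatic process, so W = −ΔU = 7630 J.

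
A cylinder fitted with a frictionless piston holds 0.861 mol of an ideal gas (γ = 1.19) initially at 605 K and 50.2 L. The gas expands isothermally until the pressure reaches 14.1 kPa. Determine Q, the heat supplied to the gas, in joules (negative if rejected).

P₁ = nRT₁/V₁ = 0.861×8.314×605/50.2 = 86.3 kPa.
Isothermal: T stays 605 K; PV = const ⇒ V₂ = 307 L, P₂ = 14.1 kPa.
ΔU = 0 (ideal gas, T constant).
W = nRT ln(V₂/V₁) = 0.861×8.314×605×ln(6.12) = 7840 J.
Q = ΔU + W = 7840 J.

7840 J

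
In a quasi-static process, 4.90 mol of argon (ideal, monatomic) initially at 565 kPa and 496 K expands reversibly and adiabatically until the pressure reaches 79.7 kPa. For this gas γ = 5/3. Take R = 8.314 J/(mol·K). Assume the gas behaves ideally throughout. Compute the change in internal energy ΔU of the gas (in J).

V₁ = nRT₁/P₁ = 4.90×8.314×496/565 = 35.8 L.
Adiabatic: T₂/T₁ = (P₂/P₁)^((γ−1)/γ) ⇒ T₂ = 496×(0.141)^0.400 = 227 K; V₂ = 116 L.
For an ideal gas ΔU = nCvΔT with Cv = (3/2)R = 12.5 J/(mol·K).
ΔU = 4.90×12.5×(227−496) = -16500 J.

-16500 J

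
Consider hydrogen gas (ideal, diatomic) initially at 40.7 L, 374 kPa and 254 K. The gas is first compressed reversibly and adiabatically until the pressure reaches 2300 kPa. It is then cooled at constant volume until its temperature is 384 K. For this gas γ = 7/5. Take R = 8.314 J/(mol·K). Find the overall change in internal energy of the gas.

19500 J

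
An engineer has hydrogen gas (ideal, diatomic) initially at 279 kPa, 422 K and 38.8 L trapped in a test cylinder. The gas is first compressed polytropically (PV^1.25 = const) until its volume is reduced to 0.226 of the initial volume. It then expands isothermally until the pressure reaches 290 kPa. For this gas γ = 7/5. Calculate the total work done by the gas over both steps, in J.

n = P₁V₁/(RT₁) = 279×38.8/(8.314×422) = 3.09 mol.
Step 1 — Polytropic n=1.25: T₂ = T₁(V₁/V₂)^(n−1) = 422×(4.42)^0.25 = 612 K; P₂ = P₁(V₁/V₂)^n = 1790 kPa.
W = (P₁V₁−P₂V₂)/(n−1) = (279×38.8−1790×8.77)/0.25 = -19500 J.
ΔU = nCvΔT = 3.09×20.8×(612−422) = 12200 J.
Q = ΔU + W = -7310 J.
State after step 1: P = 1790 kPa, V = 8.77 L, T = 612 K.
Step 2 — Isothermal: T stays 612 K; PV = const ⇒ V₂ = 54.1 L, P₂ = 290 kPa.
ΔU = 0 (ideal gas, T constant).
W = nRT ln(V₂/V₁) = 3.09×8.314×612×ln(6.17) = 28600 J.
Q = ΔU + W = 28600 J.
Net over both steps: W = 9080 J, Q = 21300 J, ΔU = 12200 J.

9080 J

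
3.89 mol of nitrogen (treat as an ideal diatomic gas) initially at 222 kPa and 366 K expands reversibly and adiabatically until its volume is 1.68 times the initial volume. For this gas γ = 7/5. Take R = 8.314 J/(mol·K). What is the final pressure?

107 kPa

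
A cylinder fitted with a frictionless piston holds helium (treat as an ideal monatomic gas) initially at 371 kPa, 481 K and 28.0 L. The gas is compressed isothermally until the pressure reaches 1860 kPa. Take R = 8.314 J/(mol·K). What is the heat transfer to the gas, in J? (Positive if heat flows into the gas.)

n = P₁V₁/(RT₁) = 371×28.0/(8.314×481) = 2.60 mol.
Isothermal: T stays 481 K; PV = const ⇒ V₂ = 5.58 L, P₂ = 1860 kPa.
ΔU = 0 (ideal gas, T constant).
W = nRT ln(V₂/V₁) = 2.60×8.314×481×ln(0.199) = -16700 J.
Q = ΔU + W = -16700 J.

-16700 J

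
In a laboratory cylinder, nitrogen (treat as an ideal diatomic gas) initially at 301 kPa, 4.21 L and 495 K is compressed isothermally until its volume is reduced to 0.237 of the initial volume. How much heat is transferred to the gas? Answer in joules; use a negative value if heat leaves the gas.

-1820 J

n = P₁V₁/(RT₁) = 301×4.21/(8.314×495) = 0.308 mol.
Isothermal: T stays 495 K; PV = const ⇒ V₂ = 0.998 L, P₂ = 1270 kPa.
ΔU = 0 (ideal gas, T constant).
W = nRT ln(V₂/V₁) = 0.308×8.314×495×ln(0.237) = -1820 J.
Q = ΔU + W = -1820 J.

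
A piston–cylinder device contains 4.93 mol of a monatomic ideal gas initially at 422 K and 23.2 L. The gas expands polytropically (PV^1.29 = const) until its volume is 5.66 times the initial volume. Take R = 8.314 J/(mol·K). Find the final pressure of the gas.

P₁ = nRT₁/V₁ = 4.93×8.314×422/23.2 = 746 kPa.
Polytropic n=1.29: T₂ = T₁(V₁/V₂)^(n−1) = 422×(0.177)^0.29 = 255 K; P₂ = P₁(V₁/V₂)^n = 79.7 kPa.

79.7 kPa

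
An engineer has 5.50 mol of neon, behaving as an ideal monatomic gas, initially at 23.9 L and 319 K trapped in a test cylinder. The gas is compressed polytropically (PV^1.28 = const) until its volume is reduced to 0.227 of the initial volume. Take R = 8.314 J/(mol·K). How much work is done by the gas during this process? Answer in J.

P₁ = nRT₁/V₁ = 5.50×8.314×319/23.9 = 610 kPa.
Polytropic n=1.28: T₂ = T₁(V₁/V₂)^(n−1) = 319×(4.41)^0.28 = 483 K; P₂ = P₁(V₁/V₂)^n = 4070 kPa.
W = (P₁V₁−P₂V₂)/(n−1) = (610×23.9−4070×5.43)/0.28 = -26800 J.

-26800 J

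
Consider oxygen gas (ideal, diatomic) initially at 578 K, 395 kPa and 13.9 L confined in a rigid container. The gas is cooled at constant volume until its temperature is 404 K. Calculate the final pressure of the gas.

Isochoric: V stays 13.9 L; P/T = const ⇒ T₂ = 404 K, P₂ = 276 kPa.

276 kPa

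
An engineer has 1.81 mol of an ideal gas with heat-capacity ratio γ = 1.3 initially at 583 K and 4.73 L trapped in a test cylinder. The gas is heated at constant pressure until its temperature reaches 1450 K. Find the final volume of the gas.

P₁ = nRT₁/V₁ = 1.81×8.314×583/4.73 = 1850 kPa.
Isobaric: P stays 1850 kPa; V/T = const ⇒ T₂ = 1450 K, V₂ = 11.8 L.

11.8 L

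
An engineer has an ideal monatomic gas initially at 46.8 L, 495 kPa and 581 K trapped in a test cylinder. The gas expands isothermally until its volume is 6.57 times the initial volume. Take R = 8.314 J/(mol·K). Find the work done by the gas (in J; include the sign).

n = P₁V₁/(RT₁) = 495×46.8/(8.314×581) = 4.80 mol.
Isothermal: T stays 581 K; PV = const ⇒ V₂ = 307 L, P₂ = 75.3 kPa.
W = nRT ln(V₂/V₁) = 4.80×8.314×581×ln(6.57) = 43600 J.

43600 J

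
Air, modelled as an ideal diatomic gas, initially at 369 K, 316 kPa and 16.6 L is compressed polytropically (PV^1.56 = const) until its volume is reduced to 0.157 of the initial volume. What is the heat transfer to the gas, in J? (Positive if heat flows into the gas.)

6820 J

n = P₁V₁/(RT₁) = 316×16.6/(8.314×369) = 1.71 mol.
Polytropic n=1.56: T₂ = T₁(V₁/V₂)^(n−1) = 369×(6.37)^0.56 = 1040 K; P₂ = P₁(V₁/V₂)^n = 5680 kPa.
W = (P₁V₁−P₂V₂)/(n−1) = (316×16.6−5680×2.61)/0.56 = -17100 J.
ΔU = nCvΔT = 1.71×20.8×(1040−369) = 23900 J.
Q = ΔU + W = 6820 J.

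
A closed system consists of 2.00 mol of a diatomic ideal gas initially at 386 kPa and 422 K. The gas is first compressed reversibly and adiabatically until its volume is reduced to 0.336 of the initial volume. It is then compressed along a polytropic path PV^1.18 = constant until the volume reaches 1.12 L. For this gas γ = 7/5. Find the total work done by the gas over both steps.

V₁ = nRT₁/P₁ = 2.00×8.314×422/386 = 18.2 L.
Step 1 — Adiabatic: TV^(γ−1) = const ⇒ T₂ = 422×(2.98)^0.400 = 653 K; PV^γ = const ⇒ P₂ = 1780 kPa.
ΔU = nCvΔT = 2.00×20.8×(653−422) = 9590 J.
Q = 0 for an adiabatic process, so W = −ΔU = -9590 J.
State after step 1: P = 1780 kPa, V = 6.11 L, T = 653 K.
Step 2 — Polytropic n=1.18: T₂ = T₁(V₁/V₂)^(n−1) = 653×(5.45)^0.18 = 886 K; P₂ = P₁(V₁/V₂)^n = 13200 kPa.
W = (P₁V₁−P₂V₂)/(n−1) = (1780×6.11−13200×1.12)/0.18 = -21500 J.
ΔU = nCvΔT = 2.00×20.8×(886−653) = 9690 J.
Q = ΔU + W = -11800 J.
Net over both steps: W = -31100 J, Q = -11800 J, ΔU = 19300 J.

-31100 J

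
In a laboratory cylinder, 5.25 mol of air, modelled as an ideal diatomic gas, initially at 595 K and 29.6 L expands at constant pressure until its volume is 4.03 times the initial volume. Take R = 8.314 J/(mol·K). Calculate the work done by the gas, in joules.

P₁ = nRT₁/V₁ = 5.25×8.314×595/29.6 = 877 kPa.
Isobaric: P stays 877 kPa; V/T = const ⇒ T₂ = 2400 K, V₂ = 119 L.
W = PΔV = 877×(119−29.6) kPa·L = 78700 J.

78700 J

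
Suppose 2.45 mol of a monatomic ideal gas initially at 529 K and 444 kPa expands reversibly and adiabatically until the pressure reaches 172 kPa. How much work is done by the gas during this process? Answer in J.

V₁ = nRT₁/P₁ = 2.45×8.314×529/444 = 24.3 L.
Adiabatic: T₂/T₁ = (P₂/P₁)^((γ−1)/γ) ⇒ T₂ = 529×(0.387)^0.400 = 362 K; V₂ = 42.9 L.
ΔU = nCvΔT = 2.45×12.5×(362−529) = -5100 J.
Q = 0 for an adiabatic process, so W = −ΔU = 5100 J.

5100 J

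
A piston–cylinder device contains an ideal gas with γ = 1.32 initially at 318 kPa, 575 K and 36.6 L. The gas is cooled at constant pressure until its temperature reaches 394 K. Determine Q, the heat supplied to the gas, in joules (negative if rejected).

n = P₁V₁/(RT₁) = 318×36.6/(8.314×575) = 2.43 mol.
Isobaric: P stays 318 kPa; V/T = const ⇒ T₂ = 394 K, V₂ = 25.1 L.
W = PΔV = 318×(25.1−36.6) kPa·L = -3660 J.
ΔU = nCvΔT = 2.43×26.0×(394−575) = -11400 J.
Q = ΔU + W = nCpΔT = -15100 J.

-15100 J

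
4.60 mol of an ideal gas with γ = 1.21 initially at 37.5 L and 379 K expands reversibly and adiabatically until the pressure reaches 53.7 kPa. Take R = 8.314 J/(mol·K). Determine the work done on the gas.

-20000 J

P₁ = nRT₁/V₁ = 4.60×8.314×379/37.5 = 387 kPa.
Adiabatic: T₂/T₁ = (P₂/P₁)^((γ−1)/γ) ⇒ T₂ = 379×(0.139)^0.174 = 269 K; V₂ = 192 L.
ΔU = nCvΔT = 4.60×39.6×(269−379) = -20000 J.
Q = 0 for an adiabatic process, so W = −ΔU = 20000 J.
Work done on the gas = −W_by = -20000 J.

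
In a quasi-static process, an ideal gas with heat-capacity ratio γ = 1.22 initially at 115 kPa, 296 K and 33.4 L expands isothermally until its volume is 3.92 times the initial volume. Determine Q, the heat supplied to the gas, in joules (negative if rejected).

5250 J

n = P₁V₁/(RT₁) = 115×33.4/(8.314×296) = 1.56 mol.
Isothermal: T stays 296 K; PV = const ⇒ V₂ = 131 L, P₂ = 29.3 kPa.
ΔU = 0 (ideal gas, T constant).
W = nRT ln(V₂/V₁) = 1.56×8.314×296×ln(3.92) = 5250 J.
Q = ΔU + W = 5250 J.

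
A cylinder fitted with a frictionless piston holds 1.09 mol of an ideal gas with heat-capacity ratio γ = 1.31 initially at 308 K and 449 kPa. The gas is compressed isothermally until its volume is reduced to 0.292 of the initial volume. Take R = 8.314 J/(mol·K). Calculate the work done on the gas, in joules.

3440 J

V₁ = nRT₁/P₁ = 1.09×8.314×308/449 = 6.22 L.
Isothermal: T stays 308 K; PV = const ⇒ V₂ = 1.82 L, P₂ = 1540 kPa.
W = nRT ln(V₂/V₁) = 1.09×8.314×308×ln(0.292) = -3440 J.
Work done on the gas = −W_by = 3440 J.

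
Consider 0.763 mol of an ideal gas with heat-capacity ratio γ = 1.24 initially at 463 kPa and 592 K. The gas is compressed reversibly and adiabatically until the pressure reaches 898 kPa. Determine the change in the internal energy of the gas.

2140 J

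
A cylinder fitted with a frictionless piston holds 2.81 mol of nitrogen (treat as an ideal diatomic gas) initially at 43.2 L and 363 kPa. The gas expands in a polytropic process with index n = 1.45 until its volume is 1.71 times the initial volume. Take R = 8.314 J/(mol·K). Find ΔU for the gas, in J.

-8410 J

T₁ = P₁V₁/(nR) = 363×43.2/(2.81×8.314) = 671 K.
Polytropic n=1.45: T₂ = T₁(V₁/V₂)^(n−1) = 671×(0.585)^0.45 = 527 K; P₂ = P₁(V₁/V₂)^n = 167 kPa.
For an ideal gas ΔU = nCvΔT with Cv = (5/2)R = 20.8 J/(mol·K).
ΔU = 2.81×20.8×(527−671) = -8410 J.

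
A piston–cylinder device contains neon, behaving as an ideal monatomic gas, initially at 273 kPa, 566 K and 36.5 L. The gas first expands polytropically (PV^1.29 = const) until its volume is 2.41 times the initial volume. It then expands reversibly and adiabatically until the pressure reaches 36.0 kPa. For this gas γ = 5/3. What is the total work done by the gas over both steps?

n = P₁V₁/(RT₁) = 273×36.5/(8.314×566) = 2.12 mol.
Step 1 — Polytropic n=1.29: T₂ = T₁(V₁/V₂)^(n−1) = 566×(0.415)^0.29 = 439 K; P₂ = P₁(V₁/V₂)^n = 87.8 kPa.
W = (P₁V₁−P₂V₂)/(n−1) = (273×36.5−87.8×88.0)/0.29 = 7740 J.
ΔU = nCvΔT = 2.12×12.5×(439−566) = -3370 J.
Q = ΔU + W = 4370 J.
State after step 1: P = 87.8 kPa, V = 88.0 L, T = 439 K.
Step 2 — Adiabatic: T₂/T₁ = (P₂/P₁)^((γ−1)/γ) ⇒ T₂ = 439×(0.410)^0.400 = 307 K; V₂ = 150 L.
ΔU = nCvΔT = 2.12×12.5×(307−439) = -3470 J.
Q = 0 for an adiabatic process, so W = −ΔU = 3470 J.
Net over both steps: W = 11200 J, Q = 4370 J, ΔU = -6840 J.

11200 J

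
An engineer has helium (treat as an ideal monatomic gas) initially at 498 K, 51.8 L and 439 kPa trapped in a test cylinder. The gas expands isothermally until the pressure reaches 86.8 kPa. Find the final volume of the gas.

262 L

Isothermal: T stays 498 K; PV = const ⇒ V₂ = 262 L, P₂ = 86.8 kPa.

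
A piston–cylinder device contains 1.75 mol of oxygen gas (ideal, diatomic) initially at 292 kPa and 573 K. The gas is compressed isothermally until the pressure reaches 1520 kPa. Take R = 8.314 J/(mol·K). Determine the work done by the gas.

V₁ = nRT₁/P₁ = 1.75×8.314×573/292 = 28.6 L.
Isothermal: T stays 573 K; PV = const ⇒ V₂ = 5.48 L, P₂ = 1520 kPa.
W = nRT ln(V₂/V₁) = 1.75×8.314×573×ln(0.192) = -13800 J.

-13800 J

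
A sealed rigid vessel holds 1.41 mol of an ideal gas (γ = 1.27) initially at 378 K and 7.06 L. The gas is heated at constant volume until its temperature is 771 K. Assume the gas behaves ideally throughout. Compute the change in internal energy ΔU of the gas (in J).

P₁ = nRT₁/V₁ = 1.41×8.314×378/7.06 = 628 kPa.
Isochoric: V stays 7.06 L; P/T = const ⇒ T₂ = 771 K, P₂ = 1280 kPa.
For an ideal gas ΔU = nCvΔT with Cv = R/(γ−1) = 30.8 J/(mol·K).
ΔU = 1.41×30.8×(771−378) = 17100 J.

17100 J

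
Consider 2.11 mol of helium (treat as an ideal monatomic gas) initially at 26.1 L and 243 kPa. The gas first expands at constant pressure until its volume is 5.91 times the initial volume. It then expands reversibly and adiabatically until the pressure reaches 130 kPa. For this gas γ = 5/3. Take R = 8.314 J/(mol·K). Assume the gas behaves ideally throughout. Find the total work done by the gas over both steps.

43600 J

T₁ = P₁V₁/(nR) = 243×26.1/(2.11×8.314) = 362 K.
Step 1 — Isobaric: P stays 243 kPa; V/T = const ⇒ T₂ = 2140 K, V₂ = 154 L.
W = PΔV = 243×(154−26.1) kPa·L = 31100 J.
ΔU = nCvΔT = 2.11×12.5×(2140−362) = 46700 J.
Q = ΔU + W = nCpΔT = 77900 J.
State after step 1: P = 243 kPa, V = 154 L, T = 2140 K.
Step 2 — Adiabatic: T₂/T₁ = (P₂/P₁)^((γ−1)/γ) ⇒ T₂ = 2140×(0.535)^0.400 = 1660 K; V₂ = 225 L.
ΔU = nCvΔT = 2.11×12.5×(1660−2140) = -12400 J.
Q = 0 for an adiabatic process, so W = −ΔU = 12400 J.
Net over both steps: W = 43600 J, Q = 77900 J, ΔU = 34300 J.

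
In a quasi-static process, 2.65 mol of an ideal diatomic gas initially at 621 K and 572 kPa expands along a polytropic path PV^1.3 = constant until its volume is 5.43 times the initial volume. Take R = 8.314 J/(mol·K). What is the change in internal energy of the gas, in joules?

V₁ = nRT₁/P₁ = 2.65×8.314×621/572 = 23.9 L.
Polytropic n=1.3: T₂ = T₁(V₁/V₂)^(n−1) = 621×(0.184)^0.30 = 374 K; P₂ = P₁(V₁/V₂)^n = 63.4 kPa.
For an ideal gas ΔU = nCvΔT with Cv = (5/2)R = 20.8 J/(mol·K).
ΔU = 2.65×20.8×(374−621) = -13600 J.

-13600 J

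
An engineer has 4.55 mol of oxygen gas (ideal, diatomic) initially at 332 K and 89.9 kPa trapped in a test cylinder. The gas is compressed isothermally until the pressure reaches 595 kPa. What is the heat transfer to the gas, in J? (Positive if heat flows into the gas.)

-23700 J

V₁ = nRT₁/P₁ = 4.55×8.314×332/89.9 = 140 L.
Isothermal: T stays 332 K; PV = const ⇒ V₂ = 21.1 L, P₂ = 595 kPa.
ΔU = 0 (ideal gas, T constant).
W = nRT ln(V₂/V₁) = 4.55×8.314×332×ln(0.151) = -23700 J.
Q = ΔU + W = -23700 J.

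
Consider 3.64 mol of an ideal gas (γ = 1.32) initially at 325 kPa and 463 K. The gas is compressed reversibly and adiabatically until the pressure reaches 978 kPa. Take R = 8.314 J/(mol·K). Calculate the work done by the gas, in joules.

-13400 J

V₁ = nRT₁/P₁ = 3.64×8.314×463/325 = 43.1 L.
Adiabatic: T₂/T₁ = (P₂/P₁)^((γ−1)/γ) ⇒ T₂ = 463×(3.01)^0.242 = 605 K; V₂ = 18.7 L.
ΔU = nCvΔT = 3.64×26.0×(605−463) = 13400 J.
Q = 0 for an adiabatic process, so W = −ΔU = -13400 J.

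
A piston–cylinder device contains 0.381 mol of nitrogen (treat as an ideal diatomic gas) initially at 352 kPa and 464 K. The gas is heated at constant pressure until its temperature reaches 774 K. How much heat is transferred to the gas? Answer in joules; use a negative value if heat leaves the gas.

V₁ = nRT₁/P₁ = 0.381×8.314×464/352 = 4.18 L.
Isobaric: P stays 352 kPa; V/T = const ⇒ T₂ = 774 K, V₂ = 6.97 L.
W = PΔV = 352×(6.97−4.18) kPa·L = 982 J.
ΔU = nCvΔT = 0.381×20.8×(774−464) = 2450 J.
Q = ΔU + W = nCpΔT = 3440 J.

3440 J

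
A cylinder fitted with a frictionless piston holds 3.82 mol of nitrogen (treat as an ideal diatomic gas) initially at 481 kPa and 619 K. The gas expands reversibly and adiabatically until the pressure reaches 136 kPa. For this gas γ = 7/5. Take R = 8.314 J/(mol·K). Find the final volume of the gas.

101 L

V₁ = nRT₁/P₁ = 3.82×8.314×619/481 = 40.9 L.
Adiabatic: T₂/T₁ = (P₂/P₁)^((γ−1)/γ) ⇒ T₂ = 619×(0.283)^0.286 = 431 K; V₂ = 101 L.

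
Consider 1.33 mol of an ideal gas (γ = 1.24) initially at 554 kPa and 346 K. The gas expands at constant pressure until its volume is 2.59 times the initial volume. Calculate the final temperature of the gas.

896 K

V₁ = nRT₁/P₁ = 1.33×8.314×346/554 = 6.91 L.
Isobaric: P stays 554 kPa; V/T = const ⇒ T₂ = 896 K, V₂ = 17.9 L.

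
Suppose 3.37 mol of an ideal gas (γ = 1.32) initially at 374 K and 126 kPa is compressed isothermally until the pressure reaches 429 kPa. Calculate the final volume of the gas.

V₁ = nRT₁/P₁ = 3.37×8.314×374/126 = 83.2 L.
Isothermal: T stays 374 K; PV = const ⇒ V₂ = 24.4 L, P₂ = 429 kPa.

24.4 L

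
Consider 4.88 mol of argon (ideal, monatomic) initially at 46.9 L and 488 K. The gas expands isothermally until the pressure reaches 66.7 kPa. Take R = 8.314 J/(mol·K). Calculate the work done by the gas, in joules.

36500 J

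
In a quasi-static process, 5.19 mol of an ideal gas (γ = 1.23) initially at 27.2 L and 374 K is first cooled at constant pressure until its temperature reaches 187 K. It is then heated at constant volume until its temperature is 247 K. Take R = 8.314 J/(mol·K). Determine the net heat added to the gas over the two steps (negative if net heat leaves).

-31900 J

P₁ = nRT₁/V₁ = 5.19×8.314×374/27.2 = 593 kPa.
Step 1 — Isobaric: P stays 593 kPa; V/T = const ⇒ T₂ = 187 K, V₂ = 13.6 L.
W = PΔV = 593×(13.6−27.2) kPa·L = -8070 J.
ΔU = nCvΔT = 5.19×36.1×(187−374) = -35100 J.
Q = ΔU + W = nCpΔT = -43200 J.
State after step 1: P = 593 kPa, V = 13.6 L, T = 187 K.
Step 2 — Isochoric: V stays 13.6 L; P/T = const ⇒ T₂ = 247 K, P₂ = 784 kPa.
W = 0 (no volume change).
ΔU = nCvΔT = 5.19×36.1×(247−187) = 11300 J.
Q = ΔU = 11300 J.
Net over both steps: W = -8070 J, Q = -31900 J, ΔU = -23800 J.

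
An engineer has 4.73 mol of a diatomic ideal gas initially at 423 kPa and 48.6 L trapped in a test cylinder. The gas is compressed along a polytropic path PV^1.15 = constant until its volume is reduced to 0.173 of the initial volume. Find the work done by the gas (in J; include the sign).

-41300 J

T₁ = P₁V₁/(nR) = 423×48.6/(4.73×8.314) = 523 K.
Polytropic n=1.15: T₂ = T₁(V₁/V₂)^(n−1) = 523×(5.78)^0.15 = 680 K; P₂ = P₁(V₁/V₂)^n = 3180 kPa.
W = (P₁V₁−P₂V₂)/(n−1) = (423×48.6−3180×8.41)/0.15 = -41300 J.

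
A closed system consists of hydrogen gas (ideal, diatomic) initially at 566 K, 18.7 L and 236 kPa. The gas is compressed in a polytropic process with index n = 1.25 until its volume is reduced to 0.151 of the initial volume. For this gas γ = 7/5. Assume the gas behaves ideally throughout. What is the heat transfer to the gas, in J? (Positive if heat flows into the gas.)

-4000 J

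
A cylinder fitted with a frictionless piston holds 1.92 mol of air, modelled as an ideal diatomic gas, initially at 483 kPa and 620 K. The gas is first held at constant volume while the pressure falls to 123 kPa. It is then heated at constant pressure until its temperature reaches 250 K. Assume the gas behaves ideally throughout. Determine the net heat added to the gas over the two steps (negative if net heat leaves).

-13300 J

V₁ = nRT₁/P₁ = 1.92×8.314×620/483 = 20.5 L.
Step 1 — Isochoric: V stays 20.5 L; P/T = const ⇒ T₂ = 158 K, P₂ = 123 kPa.
W = 0 (no volume change).
ΔU = nCvΔT = 1.92×20.8×(158−620) = -18400 J.
Q = ΔU = -18400 J.
State after step 1: P = 123 kPa, V = 20.5 L, T = 158 K.
Step 2 — Isobaric: P stays 123 kPa; V/T = const ⇒ T₂ = 250 K, V₂ = 32.4 L.
W = PΔV = 123×(32.4−20.5) kPa·L = 1470 J.
ΔU = nCvΔT = 1.92×20.8×(250−158) = 3680 J.
Q = ΔU + W = nCpΔT = 5150 J.
Net over both steps: W = 1470 J, Q = -13300 J, ΔU = -14800 J.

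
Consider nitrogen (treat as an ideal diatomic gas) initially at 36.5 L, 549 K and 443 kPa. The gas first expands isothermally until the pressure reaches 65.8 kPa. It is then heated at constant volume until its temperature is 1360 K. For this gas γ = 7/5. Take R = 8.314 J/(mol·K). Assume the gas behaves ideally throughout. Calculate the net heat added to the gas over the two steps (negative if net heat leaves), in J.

n = P₁V₁/(RT₁) = 443×36.5/(8.314×549) = 3.54 mol.
Step 1 — Isothermal: T stays 549 K; PV = const ⇒ V₂ = 246 L, P₂ = 65.8 kPa.
ΔU = 0 (ideal gas, T constant).
W = nRT ln(V₂/V₁) = 3.54×8.314×549×ln(6.73) = 30800 J.
Q = ΔU + W = 30800 J.
State after step 1: P = 65.8 kPa, V = 246 L, T = 549 K.
Step 2 — Isochoric: V stays 246 L; P/T = const ⇒ T₂ = 1360 K, P₂ = 163 kPa.
W = 0 (no volume change).
ΔU = nCvΔT = 3.54×20.8×(1360−549) = 59700 J.
Q = ΔU = 59700 J.
Net over both steps: W = 30800 J, Q = 90500 J, ΔU = 59700 J.

90500 J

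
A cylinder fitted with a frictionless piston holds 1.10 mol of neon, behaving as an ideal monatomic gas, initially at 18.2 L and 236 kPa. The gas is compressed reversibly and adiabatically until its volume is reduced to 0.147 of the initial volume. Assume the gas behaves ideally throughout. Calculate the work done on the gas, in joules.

16700 J

T₁ = P₁V₁/(nR) = 236×18.2/(1.10×8.314) = 470 K.
Adiabatic: TV^(γ−1) = const ⇒ T₂ = 470×(6.80)^0.667 = 1690 K; PV^γ = const ⇒ P₂ = 5760 kPa.
ΔU = nCvΔT = 1.10×12.5×(1690−470) = 16700 J.
Q = 0 for an adiabatic process, so W = −ΔU = -16700 J.
Work done on the gas = −W_by = 16700 J.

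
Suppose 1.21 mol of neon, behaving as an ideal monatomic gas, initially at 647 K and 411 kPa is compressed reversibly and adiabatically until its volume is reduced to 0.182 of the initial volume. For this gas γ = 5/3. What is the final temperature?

2010 K

V₁ = nRT₁/P₁ = 1.21×8.314×647/411 = 15.8 L.
Adiabatic: TV^(γ−1) = const ⇒ T₂ = 647×(5.49)^0.667 = 2010 K; PV^γ = const ⇒ P₂ = 7030 kPa.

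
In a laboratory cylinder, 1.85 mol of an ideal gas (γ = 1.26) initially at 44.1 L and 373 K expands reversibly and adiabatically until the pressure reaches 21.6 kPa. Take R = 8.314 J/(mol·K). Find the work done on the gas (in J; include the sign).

P₁ = nRT₁/V₁ = 1.85×8.314×373/44.1 = 130 kPa.
Adiabatic: T₂/T₁ = (P₂/P₁)^((γ−1)/γ) ⇒ T₂ = 373×(0.166)^0.206 = 258 K; V₂ = 183 L.
ΔU = nCvΔT = 1.85×32.0×(258−373) = -6830 J.
Q = 0 for an adiabatic process, so W = −ΔU = 6830 J.
Work done on the gas = −W_by = -6830 J.

-6830 J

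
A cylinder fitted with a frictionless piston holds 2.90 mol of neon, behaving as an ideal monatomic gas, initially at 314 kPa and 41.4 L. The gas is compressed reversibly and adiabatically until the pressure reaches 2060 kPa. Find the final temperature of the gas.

T₁ = P₁V₁/(nR) = 314×41.4/(2.90×8.314) = 539 K.
Adiabatic: T₂/T₁ = (P₂/P₁)^((γ−1)/γ) ⇒ T₂ = 539×(6.56)^0.400 = 1140 K; V₂ = 13.4 L.

1140 K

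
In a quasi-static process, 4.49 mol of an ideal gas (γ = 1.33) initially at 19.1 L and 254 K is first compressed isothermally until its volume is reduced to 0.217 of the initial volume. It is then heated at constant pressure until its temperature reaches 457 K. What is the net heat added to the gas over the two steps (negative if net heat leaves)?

P₁ = nRT₁/V₁ = 4.49×8.314×254/19.1 = 496 kPa.
Step 1 — Isothermal: T stays 254 K; PV = const ⇒ V₂ = 4.14 L, P₂ = 2290 kPa.
ΔU = 0 (ideal gas, T constant).
W = nRT ln(V₂/V₁) = 4.49×8.314×254×ln(0.217) = -14500 J.
Q = ΔU + W = -14500 J.
State after step 1: P = 2290 kPa, V = 4.14 L, T = 254 K.
Step 2 — Isobaric: P stays 2290 kPa; V/T = const ⇒ T₂ = 457 K, V₂ = 7.46 L.
W = PΔV = 2290×(7.46−4.14) kPa·L = 7580 J.
ΔU = nCvΔT = 4.49×25.2×(457−254) = 23000 J.
Q = ΔU + W = nCpΔT = 30500 J.
Net over both steps: W = -6910 J, Q = 16100 J, ΔU = 23000 J.

16100 J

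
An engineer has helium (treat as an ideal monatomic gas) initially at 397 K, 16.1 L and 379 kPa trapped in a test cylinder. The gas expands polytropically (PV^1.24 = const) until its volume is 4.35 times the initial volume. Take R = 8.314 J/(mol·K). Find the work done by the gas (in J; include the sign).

n = P₁V₁/(RT₁) = 379×16.1/(8.314×397) = 1.85 mol.
Polytropic n=1.24: T₂ = T₁(V₁/V₂)^(n−1) = 397×(0.230)^0.24 = 279 K; P₂ = P₁(V₁/V₂)^n = 61.2 kPa.
W = (P₁V₁−P₂V₂)/(n−1) = (379×16.1−61.2×70.0)/0.24 = 7560 J.

7560 J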